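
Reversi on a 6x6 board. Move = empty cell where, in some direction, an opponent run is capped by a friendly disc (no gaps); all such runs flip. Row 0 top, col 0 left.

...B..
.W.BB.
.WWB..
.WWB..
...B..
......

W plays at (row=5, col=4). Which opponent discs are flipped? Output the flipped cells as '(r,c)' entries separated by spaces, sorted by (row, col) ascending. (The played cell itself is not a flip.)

Dir NW: opp run (4,3) capped by W -> flip
Dir N: first cell '.' (not opp) -> no flip
Dir NE: first cell '.' (not opp) -> no flip
Dir W: first cell '.' (not opp) -> no flip
Dir E: first cell '.' (not opp) -> no flip
Dir SW: edge -> no flip
Dir S: edge -> no flip
Dir SE: edge -> no flip

Answer: (4,3)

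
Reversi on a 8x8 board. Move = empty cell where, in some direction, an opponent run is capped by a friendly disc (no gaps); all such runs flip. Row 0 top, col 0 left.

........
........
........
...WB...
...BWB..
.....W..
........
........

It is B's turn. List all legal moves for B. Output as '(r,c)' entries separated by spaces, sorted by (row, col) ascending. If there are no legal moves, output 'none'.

(2,2): no bracket -> illegal
(2,3): flips 1 -> legal
(2,4): no bracket -> illegal
(3,2): flips 1 -> legal
(3,5): no bracket -> illegal
(4,2): no bracket -> illegal
(4,6): no bracket -> illegal
(5,3): no bracket -> illegal
(5,4): flips 1 -> legal
(5,6): no bracket -> illegal
(6,4): no bracket -> illegal
(6,5): flips 1 -> legal
(6,6): no bracket -> illegal

Answer: (2,3) (3,2) (5,4) (6,5)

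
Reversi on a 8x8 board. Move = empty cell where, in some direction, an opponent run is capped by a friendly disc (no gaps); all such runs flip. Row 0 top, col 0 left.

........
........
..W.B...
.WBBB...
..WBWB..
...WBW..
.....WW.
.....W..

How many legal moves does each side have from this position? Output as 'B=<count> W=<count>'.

-- B to move --
(1,1): flips 1 -> legal
(1,2): flips 1 -> legal
(1,3): no bracket -> illegal
(2,0): no bracket -> illegal
(2,1): no bracket -> illegal
(2,3): no bracket -> illegal
(3,0): flips 1 -> legal
(3,5): no bracket -> illegal
(4,0): no bracket -> illegal
(4,1): flips 1 -> legal
(4,6): no bracket -> illegal
(5,1): flips 1 -> legal
(5,2): flips 2 -> legal
(5,6): flips 1 -> legal
(5,7): no bracket -> illegal
(6,2): no bracket -> illegal
(6,3): flips 1 -> legal
(6,4): no bracket -> illegal
(6,7): no bracket -> illegal
(7,4): no bracket -> illegal
(7,6): flips 1 -> legal
(7,7): flips 3 -> legal
B mobility = 10
-- W to move --
(1,3): no bracket -> illegal
(1,4): flips 2 -> legal
(1,5): flips 2 -> legal
(2,1): flips 3 -> legal
(2,3): flips 2 -> legal
(2,5): no bracket -> illegal
(3,5): flips 4 -> legal
(3,6): no bracket -> illegal
(4,1): no bracket -> illegal
(4,6): flips 1 -> legal
(5,2): no bracket -> illegal
(5,6): no bracket -> illegal
(6,3): no bracket -> illegal
(6,4): flips 1 -> legal
W mobility = 7

Answer: B=10 W=7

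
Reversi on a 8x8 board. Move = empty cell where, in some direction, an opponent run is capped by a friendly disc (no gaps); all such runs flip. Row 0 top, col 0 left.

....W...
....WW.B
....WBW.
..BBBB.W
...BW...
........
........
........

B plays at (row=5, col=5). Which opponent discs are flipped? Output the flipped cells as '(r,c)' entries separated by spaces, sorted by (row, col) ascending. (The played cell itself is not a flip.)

Answer: (4,4)

Derivation:
Dir NW: opp run (4,4) capped by B -> flip
Dir N: first cell '.' (not opp) -> no flip
Dir NE: first cell '.' (not opp) -> no flip
Dir W: first cell '.' (not opp) -> no flip
Dir E: first cell '.' (not opp) -> no flip
Dir SW: first cell '.' (not opp) -> no flip
Dir S: first cell '.' (not opp) -> no flip
Dir SE: first cell '.' (not opp) -> no flip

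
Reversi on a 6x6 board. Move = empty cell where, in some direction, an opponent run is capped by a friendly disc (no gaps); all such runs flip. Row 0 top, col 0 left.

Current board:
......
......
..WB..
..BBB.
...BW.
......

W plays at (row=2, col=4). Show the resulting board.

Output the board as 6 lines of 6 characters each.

Answer: ......
......
..WWW.
..BBW.
...BW.
......

Derivation:
Place W at (2,4); scan 8 dirs for brackets.
Dir NW: first cell '.' (not opp) -> no flip
Dir N: first cell '.' (not opp) -> no flip
Dir NE: first cell '.' (not opp) -> no flip
Dir W: opp run (2,3) capped by W -> flip
Dir E: first cell '.' (not opp) -> no flip
Dir SW: opp run (3,3), next='.' -> no flip
Dir S: opp run (3,4) capped by W -> flip
Dir SE: first cell '.' (not opp) -> no flip
All flips: (2,3) (3,4)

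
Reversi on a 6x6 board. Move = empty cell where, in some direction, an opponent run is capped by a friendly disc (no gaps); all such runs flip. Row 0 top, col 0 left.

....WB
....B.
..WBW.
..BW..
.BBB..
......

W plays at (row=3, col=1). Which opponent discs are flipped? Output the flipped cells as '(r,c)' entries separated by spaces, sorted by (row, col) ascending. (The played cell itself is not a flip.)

Dir NW: first cell '.' (not opp) -> no flip
Dir N: first cell '.' (not opp) -> no flip
Dir NE: first cell 'W' (not opp) -> no flip
Dir W: first cell '.' (not opp) -> no flip
Dir E: opp run (3,2) capped by W -> flip
Dir SW: first cell '.' (not opp) -> no flip
Dir S: opp run (4,1), next='.' -> no flip
Dir SE: opp run (4,2), next='.' -> no flip

Answer: (3,2)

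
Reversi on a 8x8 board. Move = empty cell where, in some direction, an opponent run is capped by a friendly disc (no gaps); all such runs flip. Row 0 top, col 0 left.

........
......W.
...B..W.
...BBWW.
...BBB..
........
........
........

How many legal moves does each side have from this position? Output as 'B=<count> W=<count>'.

-- B to move --
(0,5): no bracket -> illegal
(0,6): no bracket -> illegal
(0,7): no bracket -> illegal
(1,5): no bracket -> illegal
(1,7): flips 2 -> legal
(2,4): no bracket -> illegal
(2,5): flips 1 -> legal
(2,7): flips 1 -> legal
(3,7): flips 2 -> legal
(4,6): no bracket -> illegal
(4,7): no bracket -> illegal
B mobility = 4
-- W to move --
(1,2): no bracket -> illegal
(1,3): no bracket -> illegal
(1,4): no bracket -> illegal
(2,2): no bracket -> illegal
(2,4): no bracket -> illegal
(2,5): no bracket -> illegal
(3,2): flips 2 -> legal
(4,2): no bracket -> illegal
(4,6): no bracket -> illegal
(5,2): no bracket -> illegal
(5,3): flips 1 -> legal
(5,4): flips 1 -> legal
(5,5): flips 1 -> legal
(5,6): no bracket -> illegal
W mobility = 4

Answer: B=4 W=4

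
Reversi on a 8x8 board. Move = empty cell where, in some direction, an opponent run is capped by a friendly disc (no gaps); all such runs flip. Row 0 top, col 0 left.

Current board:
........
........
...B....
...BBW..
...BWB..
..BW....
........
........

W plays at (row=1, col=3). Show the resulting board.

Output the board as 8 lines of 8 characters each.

Answer: ........
...W....
...W....
...WBW..
...WWB..
..BW....
........
........

Derivation:
Place W at (1,3); scan 8 dirs for brackets.
Dir NW: first cell '.' (not opp) -> no flip
Dir N: first cell '.' (not opp) -> no flip
Dir NE: first cell '.' (not opp) -> no flip
Dir W: first cell '.' (not opp) -> no flip
Dir E: first cell '.' (not opp) -> no flip
Dir SW: first cell '.' (not opp) -> no flip
Dir S: opp run (2,3) (3,3) (4,3) capped by W -> flip
Dir SE: first cell '.' (not opp) -> no flip
All flips: (2,3) (3,3) (4,3)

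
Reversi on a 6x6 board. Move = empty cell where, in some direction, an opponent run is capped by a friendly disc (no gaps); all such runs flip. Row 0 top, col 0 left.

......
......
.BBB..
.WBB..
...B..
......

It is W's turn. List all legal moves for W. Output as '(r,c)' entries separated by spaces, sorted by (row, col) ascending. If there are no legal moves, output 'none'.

Answer: (1,1) (1,3) (3,4)

Derivation:
(1,0): no bracket -> illegal
(1,1): flips 1 -> legal
(1,2): no bracket -> illegal
(1,3): flips 1 -> legal
(1,4): no bracket -> illegal
(2,0): no bracket -> illegal
(2,4): no bracket -> illegal
(3,0): no bracket -> illegal
(3,4): flips 2 -> legal
(4,1): no bracket -> illegal
(4,2): no bracket -> illegal
(4,4): no bracket -> illegal
(5,2): no bracket -> illegal
(5,3): no bracket -> illegal
(5,4): no bracket -> illegal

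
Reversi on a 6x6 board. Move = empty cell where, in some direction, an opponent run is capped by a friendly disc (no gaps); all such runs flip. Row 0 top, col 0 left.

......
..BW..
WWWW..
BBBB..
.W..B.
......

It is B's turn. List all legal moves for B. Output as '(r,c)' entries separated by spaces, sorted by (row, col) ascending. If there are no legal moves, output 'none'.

Answer: (0,3) (0,4) (1,0) (1,1) (1,4) (3,4) (5,0) (5,1) (5,2)

Derivation:
(0,2): no bracket -> illegal
(0,3): flips 2 -> legal
(0,4): flips 2 -> legal
(1,0): flips 2 -> legal
(1,1): flips 2 -> legal
(1,4): flips 2 -> legal
(2,4): no bracket -> illegal
(3,4): flips 1 -> legal
(4,0): no bracket -> illegal
(4,2): no bracket -> illegal
(5,0): flips 1 -> legal
(5,1): flips 1 -> legal
(5,2): flips 1 -> legal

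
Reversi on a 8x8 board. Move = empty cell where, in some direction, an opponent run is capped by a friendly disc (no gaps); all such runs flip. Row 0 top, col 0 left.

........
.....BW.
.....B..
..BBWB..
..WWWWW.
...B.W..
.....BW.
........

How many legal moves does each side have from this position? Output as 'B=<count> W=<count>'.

Answer: B=9 W=13

Derivation:
-- B to move --
(0,5): no bracket -> illegal
(0,6): no bracket -> illegal
(0,7): flips 1 -> legal
(1,7): flips 1 -> legal
(2,3): no bracket -> illegal
(2,4): no bracket -> illegal
(2,6): no bracket -> illegal
(2,7): no bracket -> illegal
(3,1): flips 1 -> legal
(3,6): no bracket -> illegal
(3,7): no bracket -> illegal
(4,1): no bracket -> illegal
(4,7): no bracket -> illegal
(5,1): flips 1 -> legal
(5,2): flips 3 -> legal
(5,4): flips 1 -> legal
(5,6): no bracket -> illegal
(5,7): flips 1 -> legal
(6,4): no bracket -> illegal
(6,7): flips 1 -> legal
(7,5): no bracket -> illegal
(7,6): no bracket -> illegal
(7,7): flips 3 -> legal
B mobility = 9
-- W to move --
(0,4): no bracket -> illegal
(0,5): flips 3 -> legal
(0,6): no bracket -> illegal
(1,4): flips 1 -> legal
(2,1): flips 1 -> legal
(2,2): flips 2 -> legal
(2,3): flips 1 -> legal
(2,4): flips 2 -> legal
(2,6): flips 1 -> legal
(3,1): flips 2 -> legal
(3,6): flips 1 -> legal
(4,1): no bracket -> illegal
(5,2): no bracket -> illegal
(5,4): no bracket -> illegal
(5,6): no bracket -> illegal
(6,2): flips 1 -> legal
(6,3): flips 1 -> legal
(6,4): flips 2 -> legal
(7,4): no bracket -> illegal
(7,5): flips 1 -> legal
(7,6): no bracket -> illegal
W mobility = 13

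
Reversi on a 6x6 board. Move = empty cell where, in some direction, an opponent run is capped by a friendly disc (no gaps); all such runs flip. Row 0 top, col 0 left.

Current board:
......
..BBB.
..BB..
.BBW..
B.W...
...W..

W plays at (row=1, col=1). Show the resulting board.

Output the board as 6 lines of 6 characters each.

Answer: ......
.WBBB.
..WB..
.BBW..
B.W...
...W..

Derivation:
Place W at (1,1); scan 8 dirs for brackets.
Dir NW: first cell '.' (not opp) -> no flip
Dir N: first cell '.' (not opp) -> no flip
Dir NE: first cell '.' (not opp) -> no flip
Dir W: first cell '.' (not opp) -> no flip
Dir E: opp run (1,2) (1,3) (1,4), next='.' -> no flip
Dir SW: first cell '.' (not opp) -> no flip
Dir S: first cell '.' (not opp) -> no flip
Dir SE: opp run (2,2) capped by W -> flip
All flips: (2,2)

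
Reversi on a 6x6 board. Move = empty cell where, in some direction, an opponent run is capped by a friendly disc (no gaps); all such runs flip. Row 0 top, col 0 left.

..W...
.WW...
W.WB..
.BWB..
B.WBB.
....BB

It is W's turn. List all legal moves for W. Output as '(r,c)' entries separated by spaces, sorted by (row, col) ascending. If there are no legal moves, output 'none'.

(1,3): no bracket -> illegal
(1,4): flips 1 -> legal
(2,1): no bracket -> illegal
(2,4): flips 2 -> legal
(3,0): flips 1 -> legal
(3,4): flips 2 -> legal
(3,5): no bracket -> illegal
(4,1): no bracket -> illegal
(4,5): flips 2 -> legal
(5,0): no bracket -> illegal
(5,1): no bracket -> illegal
(5,2): no bracket -> illegal
(5,3): no bracket -> illegal

Answer: (1,4) (2,4) (3,0) (3,4) (4,5)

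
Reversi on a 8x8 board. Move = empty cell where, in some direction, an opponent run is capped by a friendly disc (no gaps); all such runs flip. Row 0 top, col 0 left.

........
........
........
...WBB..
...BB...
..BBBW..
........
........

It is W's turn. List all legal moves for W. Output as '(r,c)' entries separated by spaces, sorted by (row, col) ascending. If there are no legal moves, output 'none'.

Answer: (3,6) (5,1) (6,3)

Derivation:
(2,3): no bracket -> illegal
(2,4): no bracket -> illegal
(2,5): no bracket -> illegal
(2,6): no bracket -> illegal
(3,2): no bracket -> illegal
(3,6): flips 2 -> legal
(4,1): no bracket -> illegal
(4,2): no bracket -> illegal
(4,5): no bracket -> illegal
(4,6): no bracket -> illegal
(5,1): flips 3 -> legal
(6,1): no bracket -> illegal
(6,2): no bracket -> illegal
(6,3): flips 2 -> legal
(6,4): no bracket -> illegal
(6,5): no bracket -> illegal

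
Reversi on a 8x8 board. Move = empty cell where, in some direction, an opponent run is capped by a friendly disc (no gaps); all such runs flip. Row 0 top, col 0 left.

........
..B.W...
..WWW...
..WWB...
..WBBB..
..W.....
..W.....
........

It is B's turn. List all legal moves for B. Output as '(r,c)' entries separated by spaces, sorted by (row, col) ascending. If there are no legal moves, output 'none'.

Answer: (0,4) (1,1) (1,3) (2,1) (3,1) (4,1) (6,1) (7,2)

Derivation:
(0,3): no bracket -> illegal
(0,4): flips 2 -> legal
(0,5): no bracket -> illegal
(1,1): flips 2 -> legal
(1,3): flips 2 -> legal
(1,5): no bracket -> illegal
(2,1): flips 1 -> legal
(2,5): no bracket -> illegal
(3,1): flips 2 -> legal
(3,5): no bracket -> illegal
(4,1): flips 1 -> legal
(5,1): no bracket -> illegal
(5,3): no bracket -> illegal
(6,1): flips 1 -> legal
(6,3): no bracket -> illegal
(7,1): no bracket -> illegal
(7,2): flips 5 -> legal
(7,3): no bracket -> illegal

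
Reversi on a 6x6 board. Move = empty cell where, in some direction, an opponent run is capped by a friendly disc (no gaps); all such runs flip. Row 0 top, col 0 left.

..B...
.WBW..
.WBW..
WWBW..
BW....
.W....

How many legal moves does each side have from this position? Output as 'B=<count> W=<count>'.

Answer: B=10 W=4

Derivation:
-- B to move --
(0,0): flips 1 -> legal
(0,1): no bracket -> illegal
(0,3): no bracket -> illegal
(0,4): flips 1 -> legal
(1,0): flips 2 -> legal
(1,4): flips 2 -> legal
(2,0): flips 3 -> legal
(2,4): flips 2 -> legal
(3,4): flips 2 -> legal
(4,2): flips 1 -> legal
(4,3): no bracket -> illegal
(4,4): flips 1 -> legal
(5,0): flips 1 -> legal
(5,2): no bracket -> illegal
B mobility = 10
-- W to move --
(0,1): flips 1 -> legal
(0,3): flips 1 -> legal
(4,2): no bracket -> illegal
(4,3): flips 1 -> legal
(5,0): flips 1 -> legal
W mobility = 4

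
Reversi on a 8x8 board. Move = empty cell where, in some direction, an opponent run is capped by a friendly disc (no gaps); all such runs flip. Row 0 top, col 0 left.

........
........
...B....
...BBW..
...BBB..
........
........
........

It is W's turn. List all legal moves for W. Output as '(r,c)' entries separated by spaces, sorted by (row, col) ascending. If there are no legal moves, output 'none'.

(1,2): no bracket -> illegal
(1,3): no bracket -> illegal
(1,4): no bracket -> illegal
(2,2): no bracket -> illegal
(2,4): no bracket -> illegal
(2,5): no bracket -> illegal
(3,2): flips 2 -> legal
(3,6): no bracket -> illegal
(4,2): no bracket -> illegal
(4,6): no bracket -> illegal
(5,2): no bracket -> illegal
(5,3): flips 1 -> legal
(5,4): no bracket -> illegal
(5,5): flips 1 -> legal
(5,6): no bracket -> illegal

Answer: (3,2) (5,3) (5,5)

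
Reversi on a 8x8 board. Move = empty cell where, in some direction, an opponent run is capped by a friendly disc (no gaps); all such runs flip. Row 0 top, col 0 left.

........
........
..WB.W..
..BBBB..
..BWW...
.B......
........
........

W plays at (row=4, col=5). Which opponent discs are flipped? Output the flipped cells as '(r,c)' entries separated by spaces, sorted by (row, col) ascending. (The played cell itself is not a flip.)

Answer: (3,5)

Derivation:
Dir NW: opp run (3,4) (2,3), next='.' -> no flip
Dir N: opp run (3,5) capped by W -> flip
Dir NE: first cell '.' (not opp) -> no flip
Dir W: first cell 'W' (not opp) -> no flip
Dir E: first cell '.' (not opp) -> no flip
Dir SW: first cell '.' (not opp) -> no flip
Dir S: first cell '.' (not opp) -> no flip
Dir SE: first cell '.' (not opp) -> no flip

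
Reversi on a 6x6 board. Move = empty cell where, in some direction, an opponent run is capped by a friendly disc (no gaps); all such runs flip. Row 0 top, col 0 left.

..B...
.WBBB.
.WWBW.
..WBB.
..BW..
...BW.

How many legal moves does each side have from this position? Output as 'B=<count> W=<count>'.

Answer: B=12 W=10

Derivation:
-- B to move --
(0,0): flips 2 -> legal
(0,1): no bracket -> illegal
(1,0): flips 1 -> legal
(1,5): flips 1 -> legal
(2,0): flips 3 -> legal
(2,5): flips 1 -> legal
(3,0): flips 1 -> legal
(3,1): flips 2 -> legal
(3,5): flips 1 -> legal
(4,1): flips 1 -> legal
(4,4): flips 1 -> legal
(4,5): no bracket -> illegal
(5,2): flips 1 -> legal
(5,5): flips 1 -> legal
B mobility = 12
-- W to move --
(0,1): no bracket -> illegal
(0,3): flips 4 -> legal
(0,4): flips 2 -> legal
(0,5): flips 2 -> legal
(1,5): flips 3 -> legal
(2,5): flips 1 -> legal
(3,1): no bracket -> illegal
(3,5): flips 2 -> legal
(4,1): flips 1 -> legal
(4,4): flips 2 -> legal
(4,5): no bracket -> illegal
(5,1): flips 2 -> legal
(5,2): flips 2 -> legal
W mobility = 10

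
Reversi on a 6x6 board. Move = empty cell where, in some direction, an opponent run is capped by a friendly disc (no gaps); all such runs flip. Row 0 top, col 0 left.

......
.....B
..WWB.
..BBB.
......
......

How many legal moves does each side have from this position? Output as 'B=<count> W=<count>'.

Answer: B=5 W=6

Derivation:
-- B to move --
(1,1): flips 1 -> legal
(1,2): flips 2 -> legal
(1,3): flips 1 -> legal
(1,4): flips 1 -> legal
(2,1): flips 2 -> legal
(3,1): no bracket -> illegal
B mobility = 5
-- W to move --
(0,4): no bracket -> illegal
(0,5): no bracket -> illegal
(1,3): no bracket -> illegal
(1,4): no bracket -> illegal
(2,1): no bracket -> illegal
(2,5): flips 1 -> legal
(3,1): no bracket -> illegal
(3,5): no bracket -> illegal
(4,1): flips 1 -> legal
(4,2): flips 1 -> legal
(4,3): flips 1 -> legal
(4,4): flips 1 -> legal
(4,5): flips 1 -> legal
W mobility = 6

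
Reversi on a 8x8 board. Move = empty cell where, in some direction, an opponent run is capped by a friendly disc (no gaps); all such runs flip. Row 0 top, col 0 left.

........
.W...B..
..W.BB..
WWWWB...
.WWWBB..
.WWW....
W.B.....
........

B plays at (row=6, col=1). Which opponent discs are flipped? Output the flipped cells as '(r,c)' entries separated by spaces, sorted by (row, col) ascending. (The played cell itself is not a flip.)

Answer: (4,3) (5,2)

Derivation:
Dir NW: first cell '.' (not opp) -> no flip
Dir N: opp run (5,1) (4,1) (3,1), next='.' -> no flip
Dir NE: opp run (5,2) (4,3) capped by B -> flip
Dir W: opp run (6,0), next=edge -> no flip
Dir E: first cell 'B' (not opp) -> no flip
Dir SW: first cell '.' (not opp) -> no flip
Dir S: first cell '.' (not opp) -> no flip
Dir SE: first cell '.' (not opp) -> no flip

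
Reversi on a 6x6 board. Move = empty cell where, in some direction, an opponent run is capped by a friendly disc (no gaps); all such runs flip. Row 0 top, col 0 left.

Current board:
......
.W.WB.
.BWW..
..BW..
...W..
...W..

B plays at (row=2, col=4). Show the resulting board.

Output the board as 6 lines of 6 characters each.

Answer: ......
.W.WB.
.BBBB.
..BW..
...W..
...W..

Derivation:
Place B at (2,4); scan 8 dirs for brackets.
Dir NW: opp run (1,3), next='.' -> no flip
Dir N: first cell 'B' (not opp) -> no flip
Dir NE: first cell '.' (not opp) -> no flip
Dir W: opp run (2,3) (2,2) capped by B -> flip
Dir E: first cell '.' (not opp) -> no flip
Dir SW: opp run (3,3), next='.' -> no flip
Dir S: first cell '.' (not opp) -> no flip
Dir SE: first cell '.' (not opp) -> no flip
All flips: (2,2) (2,3)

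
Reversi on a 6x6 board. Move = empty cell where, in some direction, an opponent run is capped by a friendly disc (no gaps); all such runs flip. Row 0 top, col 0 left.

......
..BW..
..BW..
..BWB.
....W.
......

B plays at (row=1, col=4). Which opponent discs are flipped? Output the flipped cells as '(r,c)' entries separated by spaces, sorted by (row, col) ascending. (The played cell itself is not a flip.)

Answer: (1,3) (2,3)

Derivation:
Dir NW: first cell '.' (not opp) -> no flip
Dir N: first cell '.' (not opp) -> no flip
Dir NE: first cell '.' (not opp) -> no flip
Dir W: opp run (1,3) capped by B -> flip
Dir E: first cell '.' (not opp) -> no flip
Dir SW: opp run (2,3) capped by B -> flip
Dir S: first cell '.' (not opp) -> no flip
Dir SE: first cell '.' (not opp) -> no flip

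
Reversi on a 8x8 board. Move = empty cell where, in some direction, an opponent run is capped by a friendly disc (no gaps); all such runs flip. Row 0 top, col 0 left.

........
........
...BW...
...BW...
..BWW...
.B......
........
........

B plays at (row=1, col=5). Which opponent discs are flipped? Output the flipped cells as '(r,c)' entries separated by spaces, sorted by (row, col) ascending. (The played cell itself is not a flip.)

Answer: (2,4)

Derivation:
Dir NW: first cell '.' (not opp) -> no flip
Dir N: first cell '.' (not opp) -> no flip
Dir NE: first cell '.' (not opp) -> no flip
Dir W: first cell '.' (not opp) -> no flip
Dir E: first cell '.' (not opp) -> no flip
Dir SW: opp run (2,4) capped by B -> flip
Dir S: first cell '.' (not opp) -> no flip
Dir SE: first cell '.' (not opp) -> no flip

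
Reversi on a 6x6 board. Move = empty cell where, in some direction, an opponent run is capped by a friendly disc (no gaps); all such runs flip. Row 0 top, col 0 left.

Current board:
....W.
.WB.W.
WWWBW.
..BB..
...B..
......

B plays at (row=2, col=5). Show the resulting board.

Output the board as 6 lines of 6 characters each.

Answer: ....W.
.WB.W.
WWWBBB
..BB..
...B..
......

Derivation:
Place B at (2,5); scan 8 dirs for brackets.
Dir NW: opp run (1,4), next='.' -> no flip
Dir N: first cell '.' (not opp) -> no flip
Dir NE: edge -> no flip
Dir W: opp run (2,4) capped by B -> flip
Dir E: edge -> no flip
Dir SW: first cell '.' (not opp) -> no flip
Dir S: first cell '.' (not opp) -> no flip
Dir SE: edge -> no flip
All flips: (2,4)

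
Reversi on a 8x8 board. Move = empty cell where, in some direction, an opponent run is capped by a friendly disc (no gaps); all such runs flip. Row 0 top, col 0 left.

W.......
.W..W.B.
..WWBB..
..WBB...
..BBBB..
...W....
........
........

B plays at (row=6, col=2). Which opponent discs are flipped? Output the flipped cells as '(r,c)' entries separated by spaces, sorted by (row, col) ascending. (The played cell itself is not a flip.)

Dir NW: first cell '.' (not opp) -> no flip
Dir N: first cell '.' (not opp) -> no flip
Dir NE: opp run (5,3) capped by B -> flip
Dir W: first cell '.' (not opp) -> no flip
Dir E: first cell '.' (not opp) -> no flip
Dir SW: first cell '.' (not opp) -> no flip
Dir S: first cell '.' (not opp) -> no flip
Dir SE: first cell '.' (not opp) -> no flip

Answer: (5,3)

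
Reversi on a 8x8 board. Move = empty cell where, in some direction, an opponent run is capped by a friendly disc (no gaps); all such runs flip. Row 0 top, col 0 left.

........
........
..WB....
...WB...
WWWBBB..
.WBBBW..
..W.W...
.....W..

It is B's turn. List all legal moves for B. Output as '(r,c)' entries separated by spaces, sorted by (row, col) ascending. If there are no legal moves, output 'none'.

(1,1): flips 2 -> legal
(1,2): no bracket -> illegal
(1,3): no bracket -> illegal
(2,1): flips 1 -> legal
(2,4): no bracket -> illegal
(3,0): flips 1 -> legal
(3,1): flips 1 -> legal
(3,2): flips 2 -> legal
(4,6): no bracket -> illegal
(5,0): flips 1 -> legal
(5,6): flips 1 -> legal
(6,0): no bracket -> illegal
(6,1): no bracket -> illegal
(6,3): no bracket -> illegal
(6,5): flips 1 -> legal
(6,6): flips 1 -> legal
(7,1): flips 1 -> legal
(7,2): flips 1 -> legal
(7,3): no bracket -> illegal
(7,4): flips 1 -> legal
(7,6): no bracket -> illegal

Answer: (1,1) (2,1) (3,0) (3,1) (3,2) (5,0) (5,6) (6,5) (6,6) (7,1) (7,2) (7,4)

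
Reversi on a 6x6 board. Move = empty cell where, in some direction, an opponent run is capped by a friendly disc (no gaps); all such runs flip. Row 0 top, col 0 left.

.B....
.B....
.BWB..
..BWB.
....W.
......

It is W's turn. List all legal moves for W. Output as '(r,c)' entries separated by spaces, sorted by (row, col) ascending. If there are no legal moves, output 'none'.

(0,0): flips 1 -> legal
(0,2): no bracket -> illegal
(1,0): no bracket -> illegal
(1,2): no bracket -> illegal
(1,3): flips 1 -> legal
(1,4): no bracket -> illegal
(2,0): flips 1 -> legal
(2,4): flips 2 -> legal
(2,5): no bracket -> illegal
(3,0): no bracket -> illegal
(3,1): flips 1 -> legal
(3,5): flips 1 -> legal
(4,1): no bracket -> illegal
(4,2): flips 1 -> legal
(4,3): no bracket -> illegal
(4,5): no bracket -> illegal

Answer: (0,0) (1,3) (2,0) (2,4) (3,1) (3,5) (4,2)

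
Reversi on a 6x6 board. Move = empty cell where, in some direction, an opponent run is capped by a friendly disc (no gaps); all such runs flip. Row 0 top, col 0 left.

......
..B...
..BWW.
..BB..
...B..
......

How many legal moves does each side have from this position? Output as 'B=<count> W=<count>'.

Answer: B=5 W=5

Derivation:
-- B to move --
(1,3): flips 1 -> legal
(1,4): flips 1 -> legal
(1,5): flips 1 -> legal
(2,5): flips 2 -> legal
(3,4): flips 1 -> legal
(3,5): no bracket -> illegal
B mobility = 5
-- W to move --
(0,1): flips 1 -> legal
(0,2): no bracket -> illegal
(0,3): no bracket -> illegal
(1,1): no bracket -> illegal
(1,3): no bracket -> illegal
(2,1): flips 1 -> legal
(3,1): no bracket -> illegal
(3,4): no bracket -> illegal
(4,1): flips 1 -> legal
(4,2): flips 1 -> legal
(4,4): no bracket -> illegal
(5,2): no bracket -> illegal
(5,3): flips 2 -> legal
(5,4): no bracket -> illegal
W mobility = 5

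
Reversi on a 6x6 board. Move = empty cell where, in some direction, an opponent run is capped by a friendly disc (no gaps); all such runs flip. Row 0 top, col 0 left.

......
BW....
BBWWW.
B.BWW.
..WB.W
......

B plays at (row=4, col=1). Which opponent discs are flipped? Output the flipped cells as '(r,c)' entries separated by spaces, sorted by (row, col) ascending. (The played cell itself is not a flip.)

Dir NW: first cell 'B' (not opp) -> no flip
Dir N: first cell '.' (not opp) -> no flip
Dir NE: first cell 'B' (not opp) -> no flip
Dir W: first cell '.' (not opp) -> no flip
Dir E: opp run (4,2) capped by B -> flip
Dir SW: first cell '.' (not opp) -> no flip
Dir S: first cell '.' (not opp) -> no flip
Dir SE: first cell '.' (not opp) -> no flip

Answer: (4,2)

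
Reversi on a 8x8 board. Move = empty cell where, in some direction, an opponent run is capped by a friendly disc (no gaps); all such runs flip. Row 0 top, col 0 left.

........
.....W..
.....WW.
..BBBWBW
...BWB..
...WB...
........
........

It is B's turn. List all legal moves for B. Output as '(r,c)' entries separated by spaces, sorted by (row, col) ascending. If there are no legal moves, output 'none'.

Answer: (0,5) (1,4) (1,6) (5,2) (5,5) (6,3)

Derivation:
(0,4): no bracket -> illegal
(0,5): flips 3 -> legal
(0,6): no bracket -> illegal
(1,4): flips 1 -> legal
(1,6): flips 2 -> legal
(1,7): no bracket -> illegal
(2,4): no bracket -> illegal
(2,7): no bracket -> illegal
(4,2): no bracket -> illegal
(4,6): no bracket -> illegal
(4,7): no bracket -> illegal
(5,2): flips 1 -> legal
(5,5): flips 1 -> legal
(6,2): no bracket -> illegal
(6,3): flips 1 -> legal
(6,4): no bracket -> illegal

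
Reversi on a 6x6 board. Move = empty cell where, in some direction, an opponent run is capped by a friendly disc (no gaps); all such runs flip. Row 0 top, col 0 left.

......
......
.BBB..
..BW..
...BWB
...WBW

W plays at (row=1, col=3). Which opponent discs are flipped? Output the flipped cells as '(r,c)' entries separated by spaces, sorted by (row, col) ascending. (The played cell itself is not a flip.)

Dir NW: first cell '.' (not opp) -> no flip
Dir N: first cell '.' (not opp) -> no flip
Dir NE: first cell '.' (not opp) -> no flip
Dir W: first cell '.' (not opp) -> no flip
Dir E: first cell '.' (not opp) -> no flip
Dir SW: opp run (2,2), next='.' -> no flip
Dir S: opp run (2,3) capped by W -> flip
Dir SE: first cell '.' (not opp) -> no flip

Answer: (2,3)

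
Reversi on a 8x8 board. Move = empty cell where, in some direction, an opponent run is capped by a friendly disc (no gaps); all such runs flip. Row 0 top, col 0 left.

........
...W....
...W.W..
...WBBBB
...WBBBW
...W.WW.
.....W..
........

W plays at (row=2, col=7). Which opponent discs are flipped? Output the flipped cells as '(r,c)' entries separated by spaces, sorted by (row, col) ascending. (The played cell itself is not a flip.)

Answer: (3,7)

Derivation:
Dir NW: first cell '.' (not opp) -> no flip
Dir N: first cell '.' (not opp) -> no flip
Dir NE: edge -> no flip
Dir W: first cell '.' (not opp) -> no flip
Dir E: edge -> no flip
Dir SW: opp run (3,6) (4,5), next='.' -> no flip
Dir S: opp run (3,7) capped by W -> flip
Dir SE: edge -> no flip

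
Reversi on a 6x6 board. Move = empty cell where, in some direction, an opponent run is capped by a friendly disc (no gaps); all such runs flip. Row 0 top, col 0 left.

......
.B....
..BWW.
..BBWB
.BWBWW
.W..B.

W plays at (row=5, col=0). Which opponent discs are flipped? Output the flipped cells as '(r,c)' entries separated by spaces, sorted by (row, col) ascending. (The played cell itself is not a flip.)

Dir NW: edge -> no flip
Dir N: first cell '.' (not opp) -> no flip
Dir NE: opp run (4,1) (3,2) capped by W -> flip
Dir W: edge -> no flip
Dir E: first cell 'W' (not opp) -> no flip
Dir SW: edge -> no flip
Dir S: edge -> no flip
Dir SE: edge -> no flip

Answer: (3,2) (4,1)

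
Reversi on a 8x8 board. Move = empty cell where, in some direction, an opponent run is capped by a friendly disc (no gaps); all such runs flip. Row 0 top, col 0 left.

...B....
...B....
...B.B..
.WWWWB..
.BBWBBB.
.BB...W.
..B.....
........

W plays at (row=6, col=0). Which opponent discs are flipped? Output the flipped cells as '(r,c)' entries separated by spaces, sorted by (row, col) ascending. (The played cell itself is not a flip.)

Answer: (4,2) (5,1)

Derivation:
Dir NW: edge -> no flip
Dir N: first cell '.' (not opp) -> no flip
Dir NE: opp run (5,1) (4,2) capped by W -> flip
Dir W: edge -> no flip
Dir E: first cell '.' (not opp) -> no flip
Dir SW: edge -> no flip
Dir S: first cell '.' (not opp) -> no flip
Dir SE: first cell '.' (not opp) -> no flip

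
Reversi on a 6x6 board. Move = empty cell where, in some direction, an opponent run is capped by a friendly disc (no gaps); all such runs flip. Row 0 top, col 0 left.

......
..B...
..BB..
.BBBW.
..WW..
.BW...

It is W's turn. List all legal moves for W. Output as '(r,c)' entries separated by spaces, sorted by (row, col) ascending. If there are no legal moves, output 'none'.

Answer: (0,1) (0,2) (1,3) (2,0) (2,1) (2,4) (3,0) (5,0)

Derivation:
(0,1): flips 2 -> legal
(0,2): flips 3 -> legal
(0,3): no bracket -> illegal
(1,1): no bracket -> illegal
(1,3): flips 2 -> legal
(1,4): no bracket -> illegal
(2,0): flips 1 -> legal
(2,1): flips 1 -> legal
(2,4): flips 1 -> legal
(3,0): flips 3 -> legal
(4,0): no bracket -> illegal
(4,1): no bracket -> illegal
(4,4): no bracket -> illegal
(5,0): flips 1 -> legal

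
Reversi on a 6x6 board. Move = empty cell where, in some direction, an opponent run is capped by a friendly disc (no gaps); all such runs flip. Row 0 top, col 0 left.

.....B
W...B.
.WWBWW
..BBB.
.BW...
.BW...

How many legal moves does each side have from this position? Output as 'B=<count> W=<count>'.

-- B to move --
(0,0): no bracket -> illegal
(0,1): no bracket -> illegal
(1,1): flips 1 -> legal
(1,2): flips 1 -> legal
(1,3): no bracket -> illegal
(1,5): flips 1 -> legal
(2,0): flips 2 -> legal
(3,0): no bracket -> illegal
(3,1): no bracket -> illegal
(3,5): no bracket -> illegal
(4,3): flips 1 -> legal
(5,3): flips 1 -> legal
B mobility = 6
-- W to move --
(0,3): flips 1 -> legal
(0,4): flips 1 -> legal
(1,2): no bracket -> illegal
(1,3): no bracket -> illegal
(1,5): no bracket -> illegal
(3,0): flips 1 -> legal
(3,1): no bracket -> illegal
(3,5): no bracket -> illegal
(4,0): flips 1 -> legal
(4,3): flips 2 -> legal
(4,4): flips 2 -> legal
(4,5): no bracket -> illegal
(5,0): flips 1 -> legal
W mobility = 7

Answer: B=6 W=7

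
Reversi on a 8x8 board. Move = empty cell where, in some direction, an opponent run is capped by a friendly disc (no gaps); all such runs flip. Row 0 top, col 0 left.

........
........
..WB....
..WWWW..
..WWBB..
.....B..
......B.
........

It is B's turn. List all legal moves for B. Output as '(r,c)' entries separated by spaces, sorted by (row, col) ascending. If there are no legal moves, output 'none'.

(1,1): flips 2 -> legal
(1,2): no bracket -> illegal
(1,3): no bracket -> illegal
(2,1): flips 1 -> legal
(2,4): flips 1 -> legal
(2,5): flips 1 -> legal
(2,6): flips 1 -> legal
(3,1): no bracket -> illegal
(3,6): no bracket -> illegal
(4,1): flips 3 -> legal
(4,6): no bracket -> illegal
(5,1): no bracket -> illegal
(5,2): no bracket -> illegal
(5,3): flips 2 -> legal
(5,4): no bracket -> illegal

Answer: (1,1) (2,1) (2,4) (2,5) (2,6) (4,1) (5,3)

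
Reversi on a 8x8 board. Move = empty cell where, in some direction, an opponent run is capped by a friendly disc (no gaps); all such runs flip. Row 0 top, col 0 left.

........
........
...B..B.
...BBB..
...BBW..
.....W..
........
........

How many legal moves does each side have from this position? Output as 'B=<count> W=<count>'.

-- B to move --
(3,6): no bracket -> illegal
(4,6): flips 1 -> legal
(5,4): no bracket -> illegal
(5,6): flips 1 -> legal
(6,4): no bracket -> illegal
(6,5): flips 2 -> legal
(6,6): flips 1 -> legal
B mobility = 4
-- W to move --
(1,2): flips 2 -> legal
(1,3): no bracket -> illegal
(1,4): no bracket -> illegal
(1,5): no bracket -> illegal
(1,6): no bracket -> illegal
(1,7): no bracket -> illegal
(2,2): flips 2 -> legal
(2,4): no bracket -> illegal
(2,5): flips 1 -> legal
(2,7): no bracket -> illegal
(3,2): no bracket -> illegal
(3,6): no bracket -> illegal
(3,7): no bracket -> illegal
(4,2): flips 2 -> legal
(4,6): no bracket -> illegal
(5,2): no bracket -> illegal
(5,3): no bracket -> illegal
(5,4): no bracket -> illegal
W mobility = 4

Answer: B=4 W=4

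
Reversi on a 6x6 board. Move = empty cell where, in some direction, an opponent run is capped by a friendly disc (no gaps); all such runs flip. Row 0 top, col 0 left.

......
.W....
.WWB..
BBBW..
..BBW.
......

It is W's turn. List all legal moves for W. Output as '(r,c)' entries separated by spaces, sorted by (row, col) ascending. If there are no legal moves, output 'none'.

Answer: (1,3) (2,4) (4,0) (4,1) (5,1) (5,2) (5,3) (5,4)

Derivation:
(1,2): no bracket -> illegal
(1,3): flips 1 -> legal
(1,4): no bracket -> illegal
(2,0): no bracket -> illegal
(2,4): flips 1 -> legal
(3,4): no bracket -> illegal
(4,0): flips 1 -> legal
(4,1): flips 3 -> legal
(5,1): flips 1 -> legal
(5,2): flips 2 -> legal
(5,3): flips 1 -> legal
(5,4): flips 2 -> legal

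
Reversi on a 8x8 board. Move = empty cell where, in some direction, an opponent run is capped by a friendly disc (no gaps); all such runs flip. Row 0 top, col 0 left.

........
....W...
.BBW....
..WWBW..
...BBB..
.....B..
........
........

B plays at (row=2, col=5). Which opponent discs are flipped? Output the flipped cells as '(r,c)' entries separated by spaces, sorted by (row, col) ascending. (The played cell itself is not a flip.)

Answer: (3,5)

Derivation:
Dir NW: opp run (1,4), next='.' -> no flip
Dir N: first cell '.' (not opp) -> no flip
Dir NE: first cell '.' (not opp) -> no flip
Dir W: first cell '.' (not opp) -> no flip
Dir E: first cell '.' (not opp) -> no flip
Dir SW: first cell 'B' (not opp) -> no flip
Dir S: opp run (3,5) capped by B -> flip
Dir SE: first cell '.' (not opp) -> no flip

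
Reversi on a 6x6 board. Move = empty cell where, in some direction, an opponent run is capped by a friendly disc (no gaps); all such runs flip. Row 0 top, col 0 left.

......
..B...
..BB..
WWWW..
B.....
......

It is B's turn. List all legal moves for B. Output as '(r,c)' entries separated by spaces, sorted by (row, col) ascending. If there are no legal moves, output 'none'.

Answer: (2,0) (4,1) (4,2) (4,3) (4,4)

Derivation:
(2,0): flips 1 -> legal
(2,1): no bracket -> illegal
(2,4): no bracket -> illegal
(3,4): no bracket -> illegal
(4,1): flips 1 -> legal
(4,2): flips 1 -> legal
(4,3): flips 1 -> legal
(4,4): flips 1 -> legal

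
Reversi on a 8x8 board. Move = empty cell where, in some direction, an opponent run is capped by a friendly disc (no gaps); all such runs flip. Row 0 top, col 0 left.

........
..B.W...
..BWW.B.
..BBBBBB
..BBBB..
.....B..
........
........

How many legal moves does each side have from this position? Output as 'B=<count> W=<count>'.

Answer: B=5 W=8

Derivation:
-- B to move --
(0,3): no bracket -> illegal
(0,4): flips 2 -> legal
(0,5): flips 2 -> legal
(1,3): flips 2 -> legal
(1,5): flips 1 -> legal
(2,5): flips 2 -> legal
B mobility = 5
-- W to move --
(0,1): flips 1 -> legal
(0,2): no bracket -> illegal
(0,3): no bracket -> illegal
(1,1): no bracket -> illegal
(1,3): no bracket -> illegal
(1,5): no bracket -> illegal
(1,6): no bracket -> illegal
(1,7): no bracket -> illegal
(2,1): flips 1 -> legal
(2,5): no bracket -> illegal
(2,7): no bracket -> illegal
(3,1): no bracket -> illegal
(4,1): flips 1 -> legal
(4,6): flips 1 -> legal
(4,7): no bracket -> illegal
(5,1): flips 2 -> legal
(5,2): no bracket -> illegal
(5,3): flips 2 -> legal
(5,4): flips 2 -> legal
(5,6): flips 2 -> legal
(6,4): no bracket -> illegal
(6,5): no bracket -> illegal
(6,6): no bracket -> illegal
W mobility = 8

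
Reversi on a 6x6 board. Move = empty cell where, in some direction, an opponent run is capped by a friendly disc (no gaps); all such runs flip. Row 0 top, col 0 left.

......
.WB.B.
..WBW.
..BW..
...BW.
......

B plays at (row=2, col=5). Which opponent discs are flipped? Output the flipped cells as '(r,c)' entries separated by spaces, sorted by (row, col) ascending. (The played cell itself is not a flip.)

Dir NW: first cell 'B' (not opp) -> no flip
Dir N: first cell '.' (not opp) -> no flip
Dir NE: edge -> no flip
Dir W: opp run (2,4) capped by B -> flip
Dir E: edge -> no flip
Dir SW: first cell '.' (not opp) -> no flip
Dir S: first cell '.' (not opp) -> no flip
Dir SE: edge -> no flip

Answer: (2,4)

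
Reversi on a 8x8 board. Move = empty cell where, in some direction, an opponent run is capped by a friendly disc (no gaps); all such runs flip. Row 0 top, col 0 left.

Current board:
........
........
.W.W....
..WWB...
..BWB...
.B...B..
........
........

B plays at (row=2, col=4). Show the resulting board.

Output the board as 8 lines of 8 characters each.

Place B at (2,4); scan 8 dirs for brackets.
Dir NW: first cell '.' (not opp) -> no flip
Dir N: first cell '.' (not opp) -> no flip
Dir NE: first cell '.' (not opp) -> no flip
Dir W: opp run (2,3), next='.' -> no flip
Dir E: first cell '.' (not opp) -> no flip
Dir SW: opp run (3,3) capped by B -> flip
Dir S: first cell 'B' (not opp) -> no flip
Dir SE: first cell '.' (not opp) -> no flip
All flips: (3,3)

Answer: ........
........
.W.WB...
..WBB...
..BWB...
.B...B..
........
........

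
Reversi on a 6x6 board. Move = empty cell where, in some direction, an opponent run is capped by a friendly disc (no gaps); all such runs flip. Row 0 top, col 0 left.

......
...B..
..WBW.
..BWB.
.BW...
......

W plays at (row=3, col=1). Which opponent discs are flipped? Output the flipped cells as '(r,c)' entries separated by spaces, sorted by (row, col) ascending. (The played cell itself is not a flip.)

Answer: (3,2)

Derivation:
Dir NW: first cell '.' (not opp) -> no flip
Dir N: first cell '.' (not opp) -> no flip
Dir NE: first cell 'W' (not opp) -> no flip
Dir W: first cell '.' (not opp) -> no flip
Dir E: opp run (3,2) capped by W -> flip
Dir SW: first cell '.' (not opp) -> no flip
Dir S: opp run (4,1), next='.' -> no flip
Dir SE: first cell 'W' (not opp) -> no flip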